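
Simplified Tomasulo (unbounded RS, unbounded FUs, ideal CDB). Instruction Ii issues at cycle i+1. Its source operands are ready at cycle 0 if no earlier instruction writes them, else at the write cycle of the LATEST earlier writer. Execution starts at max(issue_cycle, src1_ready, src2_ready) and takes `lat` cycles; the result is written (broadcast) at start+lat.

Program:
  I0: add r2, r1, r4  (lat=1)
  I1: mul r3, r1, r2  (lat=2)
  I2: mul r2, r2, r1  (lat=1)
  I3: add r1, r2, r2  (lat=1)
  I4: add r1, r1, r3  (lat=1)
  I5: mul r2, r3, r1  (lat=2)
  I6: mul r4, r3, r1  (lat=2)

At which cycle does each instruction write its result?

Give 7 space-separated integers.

Answer: 2 4 4 5 6 8 9

Derivation:
I0 add r2: issue@1 deps=(None,None) exec_start@1 write@2
I1 mul r3: issue@2 deps=(None,0) exec_start@2 write@4
I2 mul r2: issue@3 deps=(0,None) exec_start@3 write@4
I3 add r1: issue@4 deps=(2,2) exec_start@4 write@5
I4 add r1: issue@5 deps=(3,1) exec_start@5 write@6
I5 mul r2: issue@6 deps=(1,4) exec_start@6 write@8
I6 mul r4: issue@7 deps=(1,4) exec_start@7 write@9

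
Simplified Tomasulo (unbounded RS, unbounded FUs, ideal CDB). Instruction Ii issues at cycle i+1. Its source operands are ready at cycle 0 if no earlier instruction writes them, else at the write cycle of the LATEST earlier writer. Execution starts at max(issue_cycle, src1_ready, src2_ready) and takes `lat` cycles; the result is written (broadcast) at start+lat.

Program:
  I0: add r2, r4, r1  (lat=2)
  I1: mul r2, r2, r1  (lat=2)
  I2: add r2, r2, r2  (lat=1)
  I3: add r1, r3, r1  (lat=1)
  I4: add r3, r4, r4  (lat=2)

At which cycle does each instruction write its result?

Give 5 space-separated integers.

Answer: 3 5 6 5 7

Derivation:
I0 add r2: issue@1 deps=(None,None) exec_start@1 write@3
I1 mul r2: issue@2 deps=(0,None) exec_start@3 write@5
I2 add r2: issue@3 deps=(1,1) exec_start@5 write@6
I3 add r1: issue@4 deps=(None,None) exec_start@4 write@5
I4 add r3: issue@5 deps=(None,None) exec_start@5 write@7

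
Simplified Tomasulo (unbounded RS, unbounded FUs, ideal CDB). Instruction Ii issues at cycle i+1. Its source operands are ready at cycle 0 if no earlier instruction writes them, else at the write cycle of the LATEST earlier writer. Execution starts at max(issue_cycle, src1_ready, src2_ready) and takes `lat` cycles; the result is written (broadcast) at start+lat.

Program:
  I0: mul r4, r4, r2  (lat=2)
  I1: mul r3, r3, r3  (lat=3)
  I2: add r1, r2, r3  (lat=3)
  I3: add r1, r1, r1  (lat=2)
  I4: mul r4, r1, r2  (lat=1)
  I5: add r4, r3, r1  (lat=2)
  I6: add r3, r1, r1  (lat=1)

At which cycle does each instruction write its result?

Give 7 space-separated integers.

Answer: 3 5 8 10 11 12 11

Derivation:
I0 mul r4: issue@1 deps=(None,None) exec_start@1 write@3
I1 mul r3: issue@2 deps=(None,None) exec_start@2 write@5
I2 add r1: issue@3 deps=(None,1) exec_start@5 write@8
I3 add r1: issue@4 deps=(2,2) exec_start@8 write@10
I4 mul r4: issue@5 deps=(3,None) exec_start@10 write@11
I5 add r4: issue@6 deps=(1,3) exec_start@10 write@12
I6 add r3: issue@7 deps=(3,3) exec_start@10 write@11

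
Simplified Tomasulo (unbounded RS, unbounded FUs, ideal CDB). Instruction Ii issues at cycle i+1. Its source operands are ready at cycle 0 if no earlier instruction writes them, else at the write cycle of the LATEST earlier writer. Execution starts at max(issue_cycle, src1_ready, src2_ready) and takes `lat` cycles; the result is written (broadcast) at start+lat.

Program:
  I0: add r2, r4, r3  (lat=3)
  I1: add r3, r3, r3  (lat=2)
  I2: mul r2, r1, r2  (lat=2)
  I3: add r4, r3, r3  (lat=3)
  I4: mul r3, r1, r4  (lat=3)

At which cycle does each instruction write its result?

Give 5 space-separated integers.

I0 add r2: issue@1 deps=(None,None) exec_start@1 write@4
I1 add r3: issue@2 deps=(None,None) exec_start@2 write@4
I2 mul r2: issue@3 deps=(None,0) exec_start@4 write@6
I3 add r4: issue@4 deps=(1,1) exec_start@4 write@7
I4 mul r3: issue@5 deps=(None,3) exec_start@7 write@10

Answer: 4 4 6 7 10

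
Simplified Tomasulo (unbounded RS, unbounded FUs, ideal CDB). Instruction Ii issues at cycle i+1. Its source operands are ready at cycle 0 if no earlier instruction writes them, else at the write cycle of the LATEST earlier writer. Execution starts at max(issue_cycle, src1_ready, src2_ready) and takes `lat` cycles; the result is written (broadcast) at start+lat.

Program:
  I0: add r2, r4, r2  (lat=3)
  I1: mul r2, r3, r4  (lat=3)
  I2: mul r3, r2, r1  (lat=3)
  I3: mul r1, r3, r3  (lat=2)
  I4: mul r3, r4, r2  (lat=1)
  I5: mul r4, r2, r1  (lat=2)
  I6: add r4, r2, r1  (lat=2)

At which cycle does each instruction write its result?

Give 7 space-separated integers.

I0 add r2: issue@1 deps=(None,None) exec_start@1 write@4
I1 mul r2: issue@2 deps=(None,None) exec_start@2 write@5
I2 mul r3: issue@3 deps=(1,None) exec_start@5 write@8
I3 mul r1: issue@4 deps=(2,2) exec_start@8 write@10
I4 mul r3: issue@5 deps=(None,1) exec_start@5 write@6
I5 mul r4: issue@6 deps=(1,3) exec_start@10 write@12
I6 add r4: issue@7 deps=(1,3) exec_start@10 write@12

Answer: 4 5 8 10 6 12 12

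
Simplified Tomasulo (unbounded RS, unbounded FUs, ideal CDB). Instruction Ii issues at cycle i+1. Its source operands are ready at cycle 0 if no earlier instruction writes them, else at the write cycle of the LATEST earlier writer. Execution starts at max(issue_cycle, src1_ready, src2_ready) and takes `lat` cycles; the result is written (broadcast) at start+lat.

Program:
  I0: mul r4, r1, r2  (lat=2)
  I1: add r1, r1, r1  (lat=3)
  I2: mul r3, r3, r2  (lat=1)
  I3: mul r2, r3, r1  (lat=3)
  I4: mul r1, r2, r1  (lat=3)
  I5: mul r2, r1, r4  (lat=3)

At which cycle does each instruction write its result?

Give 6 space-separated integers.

Answer: 3 5 4 8 11 14

Derivation:
I0 mul r4: issue@1 deps=(None,None) exec_start@1 write@3
I1 add r1: issue@2 deps=(None,None) exec_start@2 write@5
I2 mul r3: issue@3 deps=(None,None) exec_start@3 write@4
I3 mul r2: issue@4 deps=(2,1) exec_start@5 write@8
I4 mul r1: issue@5 deps=(3,1) exec_start@8 write@11
I5 mul r2: issue@6 deps=(4,0) exec_start@11 write@14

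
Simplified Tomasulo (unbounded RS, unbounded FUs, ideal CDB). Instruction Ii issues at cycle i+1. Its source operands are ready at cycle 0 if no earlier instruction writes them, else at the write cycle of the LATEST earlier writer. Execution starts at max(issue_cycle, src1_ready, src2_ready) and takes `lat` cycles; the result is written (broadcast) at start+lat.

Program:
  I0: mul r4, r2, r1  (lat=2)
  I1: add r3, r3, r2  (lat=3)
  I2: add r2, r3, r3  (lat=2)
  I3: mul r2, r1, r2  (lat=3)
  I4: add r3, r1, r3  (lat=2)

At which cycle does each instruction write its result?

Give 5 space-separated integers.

Answer: 3 5 7 10 7

Derivation:
I0 mul r4: issue@1 deps=(None,None) exec_start@1 write@3
I1 add r3: issue@2 deps=(None,None) exec_start@2 write@5
I2 add r2: issue@3 deps=(1,1) exec_start@5 write@7
I3 mul r2: issue@4 deps=(None,2) exec_start@7 write@10
I4 add r3: issue@5 deps=(None,1) exec_start@5 write@7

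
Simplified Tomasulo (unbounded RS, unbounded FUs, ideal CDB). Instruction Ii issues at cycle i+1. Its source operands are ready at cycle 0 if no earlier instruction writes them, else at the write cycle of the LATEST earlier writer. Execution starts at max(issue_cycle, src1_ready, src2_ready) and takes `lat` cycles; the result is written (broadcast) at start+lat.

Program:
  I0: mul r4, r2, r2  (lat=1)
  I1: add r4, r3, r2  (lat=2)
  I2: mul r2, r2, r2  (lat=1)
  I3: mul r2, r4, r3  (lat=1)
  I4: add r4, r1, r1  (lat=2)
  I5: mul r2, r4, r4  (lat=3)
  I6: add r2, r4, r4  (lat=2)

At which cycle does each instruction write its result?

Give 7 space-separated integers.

I0 mul r4: issue@1 deps=(None,None) exec_start@1 write@2
I1 add r4: issue@2 deps=(None,None) exec_start@2 write@4
I2 mul r2: issue@3 deps=(None,None) exec_start@3 write@4
I3 mul r2: issue@4 deps=(1,None) exec_start@4 write@5
I4 add r4: issue@5 deps=(None,None) exec_start@5 write@7
I5 mul r2: issue@6 deps=(4,4) exec_start@7 write@10
I6 add r2: issue@7 deps=(4,4) exec_start@7 write@9

Answer: 2 4 4 5 7 10 9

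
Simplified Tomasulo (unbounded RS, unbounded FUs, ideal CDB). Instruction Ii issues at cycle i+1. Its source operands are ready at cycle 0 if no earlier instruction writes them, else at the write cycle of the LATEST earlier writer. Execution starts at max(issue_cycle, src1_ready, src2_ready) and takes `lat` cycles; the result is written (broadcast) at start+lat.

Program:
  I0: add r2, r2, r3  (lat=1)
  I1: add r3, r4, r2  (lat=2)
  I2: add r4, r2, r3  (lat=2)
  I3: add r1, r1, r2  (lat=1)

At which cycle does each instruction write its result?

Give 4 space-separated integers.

I0 add r2: issue@1 deps=(None,None) exec_start@1 write@2
I1 add r3: issue@2 deps=(None,0) exec_start@2 write@4
I2 add r4: issue@3 deps=(0,1) exec_start@4 write@6
I3 add r1: issue@4 deps=(None,0) exec_start@4 write@5

Answer: 2 4 6 5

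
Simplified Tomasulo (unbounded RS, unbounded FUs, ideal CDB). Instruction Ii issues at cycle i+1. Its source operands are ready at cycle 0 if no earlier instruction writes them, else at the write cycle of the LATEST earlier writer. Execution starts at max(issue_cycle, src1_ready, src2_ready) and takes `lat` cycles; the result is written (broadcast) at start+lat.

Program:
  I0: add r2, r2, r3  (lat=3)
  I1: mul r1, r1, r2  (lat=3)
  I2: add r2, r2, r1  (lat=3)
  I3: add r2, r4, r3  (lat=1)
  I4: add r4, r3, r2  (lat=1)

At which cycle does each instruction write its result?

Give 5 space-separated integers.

I0 add r2: issue@1 deps=(None,None) exec_start@1 write@4
I1 mul r1: issue@2 deps=(None,0) exec_start@4 write@7
I2 add r2: issue@3 deps=(0,1) exec_start@7 write@10
I3 add r2: issue@4 deps=(None,None) exec_start@4 write@5
I4 add r4: issue@5 deps=(None,3) exec_start@5 write@6

Answer: 4 7 10 5 6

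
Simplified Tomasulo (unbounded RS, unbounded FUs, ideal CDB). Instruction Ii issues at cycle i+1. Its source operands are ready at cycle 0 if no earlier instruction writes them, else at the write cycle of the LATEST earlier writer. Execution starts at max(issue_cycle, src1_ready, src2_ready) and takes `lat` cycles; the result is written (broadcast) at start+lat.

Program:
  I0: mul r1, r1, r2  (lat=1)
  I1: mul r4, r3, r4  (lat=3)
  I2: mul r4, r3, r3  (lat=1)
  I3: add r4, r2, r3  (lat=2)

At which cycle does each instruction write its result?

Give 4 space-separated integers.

Answer: 2 5 4 6

Derivation:
I0 mul r1: issue@1 deps=(None,None) exec_start@1 write@2
I1 mul r4: issue@2 deps=(None,None) exec_start@2 write@5
I2 mul r4: issue@3 deps=(None,None) exec_start@3 write@4
I3 add r4: issue@4 deps=(None,None) exec_start@4 write@6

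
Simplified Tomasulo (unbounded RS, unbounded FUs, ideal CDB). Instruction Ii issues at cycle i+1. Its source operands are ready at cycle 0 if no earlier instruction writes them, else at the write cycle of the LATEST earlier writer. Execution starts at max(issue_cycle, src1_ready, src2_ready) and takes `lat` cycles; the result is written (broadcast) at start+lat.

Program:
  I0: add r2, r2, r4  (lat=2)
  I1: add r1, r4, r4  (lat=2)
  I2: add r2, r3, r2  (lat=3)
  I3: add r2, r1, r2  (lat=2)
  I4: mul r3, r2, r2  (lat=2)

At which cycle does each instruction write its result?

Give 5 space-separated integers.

I0 add r2: issue@1 deps=(None,None) exec_start@1 write@3
I1 add r1: issue@2 deps=(None,None) exec_start@2 write@4
I2 add r2: issue@3 deps=(None,0) exec_start@3 write@6
I3 add r2: issue@4 deps=(1,2) exec_start@6 write@8
I4 mul r3: issue@5 deps=(3,3) exec_start@8 write@10

Answer: 3 4 6 8 10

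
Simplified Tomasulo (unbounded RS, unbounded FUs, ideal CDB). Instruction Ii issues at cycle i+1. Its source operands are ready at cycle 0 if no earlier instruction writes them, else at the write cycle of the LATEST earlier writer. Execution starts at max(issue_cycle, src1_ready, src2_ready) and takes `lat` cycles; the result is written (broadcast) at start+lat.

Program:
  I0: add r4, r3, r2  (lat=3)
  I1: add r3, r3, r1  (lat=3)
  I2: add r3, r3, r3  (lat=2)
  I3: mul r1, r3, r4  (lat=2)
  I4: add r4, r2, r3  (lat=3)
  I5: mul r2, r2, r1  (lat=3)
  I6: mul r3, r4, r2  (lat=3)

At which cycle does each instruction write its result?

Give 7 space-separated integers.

Answer: 4 5 7 9 10 12 15

Derivation:
I0 add r4: issue@1 deps=(None,None) exec_start@1 write@4
I1 add r3: issue@2 deps=(None,None) exec_start@2 write@5
I2 add r3: issue@3 deps=(1,1) exec_start@5 write@7
I3 mul r1: issue@4 deps=(2,0) exec_start@7 write@9
I4 add r4: issue@5 deps=(None,2) exec_start@7 write@10
I5 mul r2: issue@6 deps=(None,3) exec_start@9 write@12
I6 mul r3: issue@7 deps=(4,5) exec_start@12 write@15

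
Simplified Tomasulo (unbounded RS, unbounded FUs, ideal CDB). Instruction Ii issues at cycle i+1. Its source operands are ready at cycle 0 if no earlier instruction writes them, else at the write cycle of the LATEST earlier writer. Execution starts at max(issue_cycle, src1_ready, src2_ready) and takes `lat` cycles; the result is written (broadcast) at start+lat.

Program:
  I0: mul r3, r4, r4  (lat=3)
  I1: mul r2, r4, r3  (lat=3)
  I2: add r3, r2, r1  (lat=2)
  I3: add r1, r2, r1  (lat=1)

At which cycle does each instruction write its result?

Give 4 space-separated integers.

I0 mul r3: issue@1 deps=(None,None) exec_start@1 write@4
I1 mul r2: issue@2 deps=(None,0) exec_start@4 write@7
I2 add r3: issue@3 deps=(1,None) exec_start@7 write@9
I3 add r1: issue@4 deps=(1,None) exec_start@7 write@8

Answer: 4 7 9 8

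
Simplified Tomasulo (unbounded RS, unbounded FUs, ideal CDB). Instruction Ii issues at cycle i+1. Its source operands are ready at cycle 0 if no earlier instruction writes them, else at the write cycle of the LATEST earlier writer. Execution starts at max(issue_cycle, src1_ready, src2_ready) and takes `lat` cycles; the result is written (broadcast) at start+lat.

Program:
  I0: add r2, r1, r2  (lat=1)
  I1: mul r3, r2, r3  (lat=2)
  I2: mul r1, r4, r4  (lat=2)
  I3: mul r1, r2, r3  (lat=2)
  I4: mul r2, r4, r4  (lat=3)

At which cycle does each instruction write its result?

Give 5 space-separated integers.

I0 add r2: issue@1 deps=(None,None) exec_start@1 write@2
I1 mul r3: issue@2 deps=(0,None) exec_start@2 write@4
I2 mul r1: issue@3 deps=(None,None) exec_start@3 write@5
I3 mul r1: issue@4 deps=(0,1) exec_start@4 write@6
I4 mul r2: issue@5 deps=(None,None) exec_start@5 write@8

Answer: 2 4 5 6 8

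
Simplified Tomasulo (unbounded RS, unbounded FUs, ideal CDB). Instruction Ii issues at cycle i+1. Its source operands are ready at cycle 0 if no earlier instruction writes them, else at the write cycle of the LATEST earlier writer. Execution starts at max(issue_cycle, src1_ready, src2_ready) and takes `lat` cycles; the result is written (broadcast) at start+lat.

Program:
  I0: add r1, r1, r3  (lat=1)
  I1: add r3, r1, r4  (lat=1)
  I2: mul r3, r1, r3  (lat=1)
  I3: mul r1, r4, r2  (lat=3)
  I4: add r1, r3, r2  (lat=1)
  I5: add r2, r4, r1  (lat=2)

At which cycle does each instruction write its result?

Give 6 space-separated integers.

Answer: 2 3 4 7 6 8

Derivation:
I0 add r1: issue@1 deps=(None,None) exec_start@1 write@2
I1 add r3: issue@2 deps=(0,None) exec_start@2 write@3
I2 mul r3: issue@3 deps=(0,1) exec_start@3 write@4
I3 mul r1: issue@4 deps=(None,None) exec_start@4 write@7
I4 add r1: issue@5 deps=(2,None) exec_start@5 write@6
I5 add r2: issue@6 deps=(None,4) exec_start@6 write@8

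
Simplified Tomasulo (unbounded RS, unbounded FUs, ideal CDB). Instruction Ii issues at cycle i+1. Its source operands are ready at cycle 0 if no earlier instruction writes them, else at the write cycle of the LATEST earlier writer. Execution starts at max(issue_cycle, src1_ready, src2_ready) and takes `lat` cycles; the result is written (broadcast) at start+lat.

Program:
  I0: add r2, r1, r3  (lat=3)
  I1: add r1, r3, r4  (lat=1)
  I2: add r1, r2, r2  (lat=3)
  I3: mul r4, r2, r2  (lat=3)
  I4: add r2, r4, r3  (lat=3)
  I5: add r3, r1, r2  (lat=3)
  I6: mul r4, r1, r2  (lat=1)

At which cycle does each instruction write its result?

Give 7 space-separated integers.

I0 add r2: issue@1 deps=(None,None) exec_start@1 write@4
I1 add r1: issue@2 deps=(None,None) exec_start@2 write@3
I2 add r1: issue@3 deps=(0,0) exec_start@4 write@7
I3 mul r4: issue@4 deps=(0,0) exec_start@4 write@7
I4 add r2: issue@5 deps=(3,None) exec_start@7 write@10
I5 add r3: issue@6 deps=(2,4) exec_start@10 write@13
I6 mul r4: issue@7 deps=(2,4) exec_start@10 write@11

Answer: 4 3 7 7 10 13 11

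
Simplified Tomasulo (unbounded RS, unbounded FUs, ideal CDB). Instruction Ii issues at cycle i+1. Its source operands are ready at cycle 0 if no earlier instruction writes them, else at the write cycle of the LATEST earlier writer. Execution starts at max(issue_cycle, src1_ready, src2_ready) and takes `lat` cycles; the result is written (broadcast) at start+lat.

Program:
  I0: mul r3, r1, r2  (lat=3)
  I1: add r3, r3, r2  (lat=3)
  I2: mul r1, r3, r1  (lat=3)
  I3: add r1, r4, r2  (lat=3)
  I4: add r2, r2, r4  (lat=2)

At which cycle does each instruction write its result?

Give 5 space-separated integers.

Answer: 4 7 10 7 7

Derivation:
I0 mul r3: issue@1 deps=(None,None) exec_start@1 write@4
I1 add r3: issue@2 deps=(0,None) exec_start@4 write@7
I2 mul r1: issue@3 deps=(1,None) exec_start@7 write@10
I3 add r1: issue@4 deps=(None,None) exec_start@4 write@7
I4 add r2: issue@5 deps=(None,None) exec_start@5 write@7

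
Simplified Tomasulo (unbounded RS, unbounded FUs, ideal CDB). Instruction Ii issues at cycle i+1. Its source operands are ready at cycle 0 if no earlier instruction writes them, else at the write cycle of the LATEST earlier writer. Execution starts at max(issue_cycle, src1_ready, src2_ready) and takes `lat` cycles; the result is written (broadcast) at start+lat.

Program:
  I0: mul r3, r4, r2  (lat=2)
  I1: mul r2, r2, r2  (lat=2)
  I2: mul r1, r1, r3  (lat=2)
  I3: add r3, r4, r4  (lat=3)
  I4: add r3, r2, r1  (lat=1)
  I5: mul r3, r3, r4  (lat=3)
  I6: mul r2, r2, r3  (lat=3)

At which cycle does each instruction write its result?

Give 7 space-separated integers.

Answer: 3 4 5 7 6 9 12

Derivation:
I0 mul r3: issue@1 deps=(None,None) exec_start@1 write@3
I1 mul r2: issue@2 deps=(None,None) exec_start@2 write@4
I2 mul r1: issue@3 deps=(None,0) exec_start@3 write@5
I3 add r3: issue@4 deps=(None,None) exec_start@4 write@7
I4 add r3: issue@5 deps=(1,2) exec_start@5 write@6
I5 mul r3: issue@6 deps=(4,None) exec_start@6 write@9
I6 mul r2: issue@7 deps=(1,5) exec_start@9 write@12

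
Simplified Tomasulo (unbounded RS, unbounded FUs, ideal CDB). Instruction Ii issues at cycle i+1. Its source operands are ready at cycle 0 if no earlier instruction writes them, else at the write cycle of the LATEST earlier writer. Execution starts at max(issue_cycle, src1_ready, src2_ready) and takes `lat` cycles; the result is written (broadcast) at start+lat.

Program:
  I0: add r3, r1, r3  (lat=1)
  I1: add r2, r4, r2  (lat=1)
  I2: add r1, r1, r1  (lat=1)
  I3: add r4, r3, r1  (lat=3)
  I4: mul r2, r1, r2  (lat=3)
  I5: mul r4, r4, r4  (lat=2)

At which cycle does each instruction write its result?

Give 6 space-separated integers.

I0 add r3: issue@1 deps=(None,None) exec_start@1 write@2
I1 add r2: issue@2 deps=(None,None) exec_start@2 write@3
I2 add r1: issue@3 deps=(None,None) exec_start@3 write@4
I3 add r4: issue@4 deps=(0,2) exec_start@4 write@7
I4 mul r2: issue@5 deps=(2,1) exec_start@5 write@8
I5 mul r4: issue@6 deps=(3,3) exec_start@7 write@9

Answer: 2 3 4 7 8 9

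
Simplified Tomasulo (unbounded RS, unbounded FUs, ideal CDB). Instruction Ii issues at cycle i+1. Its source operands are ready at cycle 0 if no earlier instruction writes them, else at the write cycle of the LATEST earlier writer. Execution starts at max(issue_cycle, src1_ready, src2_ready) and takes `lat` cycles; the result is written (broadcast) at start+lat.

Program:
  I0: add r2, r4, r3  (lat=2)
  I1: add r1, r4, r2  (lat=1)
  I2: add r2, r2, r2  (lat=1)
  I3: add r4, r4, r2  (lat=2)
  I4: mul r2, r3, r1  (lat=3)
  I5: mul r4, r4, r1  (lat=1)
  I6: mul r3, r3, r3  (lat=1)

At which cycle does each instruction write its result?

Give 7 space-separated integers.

Answer: 3 4 4 6 8 7 8

Derivation:
I0 add r2: issue@1 deps=(None,None) exec_start@1 write@3
I1 add r1: issue@2 deps=(None,0) exec_start@3 write@4
I2 add r2: issue@3 deps=(0,0) exec_start@3 write@4
I3 add r4: issue@4 deps=(None,2) exec_start@4 write@6
I4 mul r2: issue@5 deps=(None,1) exec_start@5 write@8
I5 mul r4: issue@6 deps=(3,1) exec_start@6 write@7
I6 mul r3: issue@7 deps=(None,None) exec_start@7 write@8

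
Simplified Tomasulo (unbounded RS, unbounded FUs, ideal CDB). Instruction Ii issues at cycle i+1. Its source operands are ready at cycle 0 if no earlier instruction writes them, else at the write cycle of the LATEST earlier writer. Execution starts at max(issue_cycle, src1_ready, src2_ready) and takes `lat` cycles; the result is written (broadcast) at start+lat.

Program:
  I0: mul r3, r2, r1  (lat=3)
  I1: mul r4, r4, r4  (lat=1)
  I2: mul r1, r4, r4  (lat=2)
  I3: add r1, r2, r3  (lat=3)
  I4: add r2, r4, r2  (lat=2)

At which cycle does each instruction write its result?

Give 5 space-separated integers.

I0 mul r3: issue@1 deps=(None,None) exec_start@1 write@4
I1 mul r4: issue@2 deps=(None,None) exec_start@2 write@3
I2 mul r1: issue@3 deps=(1,1) exec_start@3 write@5
I3 add r1: issue@4 deps=(None,0) exec_start@4 write@7
I4 add r2: issue@5 deps=(1,None) exec_start@5 write@7

Answer: 4 3 5 7 7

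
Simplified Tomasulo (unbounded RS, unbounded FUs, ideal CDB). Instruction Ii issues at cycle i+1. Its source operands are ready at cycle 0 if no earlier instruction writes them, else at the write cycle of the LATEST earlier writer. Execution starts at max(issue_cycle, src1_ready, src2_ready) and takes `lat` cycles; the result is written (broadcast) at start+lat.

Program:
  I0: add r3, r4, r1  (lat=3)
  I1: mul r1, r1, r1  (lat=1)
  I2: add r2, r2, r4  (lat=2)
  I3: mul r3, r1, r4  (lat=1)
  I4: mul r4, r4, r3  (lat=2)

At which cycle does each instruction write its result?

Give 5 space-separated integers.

I0 add r3: issue@1 deps=(None,None) exec_start@1 write@4
I1 mul r1: issue@2 deps=(None,None) exec_start@2 write@3
I2 add r2: issue@3 deps=(None,None) exec_start@3 write@5
I3 mul r3: issue@4 deps=(1,None) exec_start@4 write@5
I4 mul r4: issue@5 deps=(None,3) exec_start@5 write@7

Answer: 4 3 5 5 7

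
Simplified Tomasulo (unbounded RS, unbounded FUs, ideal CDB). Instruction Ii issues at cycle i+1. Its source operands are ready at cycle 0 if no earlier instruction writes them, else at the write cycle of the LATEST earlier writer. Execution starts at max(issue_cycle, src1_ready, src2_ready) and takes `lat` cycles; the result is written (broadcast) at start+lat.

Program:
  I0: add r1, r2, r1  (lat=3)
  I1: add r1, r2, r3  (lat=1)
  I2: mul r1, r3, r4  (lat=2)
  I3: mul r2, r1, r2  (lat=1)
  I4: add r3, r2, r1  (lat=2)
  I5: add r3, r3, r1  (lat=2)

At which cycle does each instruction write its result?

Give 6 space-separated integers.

Answer: 4 3 5 6 8 10

Derivation:
I0 add r1: issue@1 deps=(None,None) exec_start@1 write@4
I1 add r1: issue@2 deps=(None,None) exec_start@2 write@3
I2 mul r1: issue@3 deps=(None,None) exec_start@3 write@5
I3 mul r2: issue@4 deps=(2,None) exec_start@5 write@6
I4 add r3: issue@5 deps=(3,2) exec_start@6 write@8
I5 add r3: issue@6 deps=(4,2) exec_start@8 write@10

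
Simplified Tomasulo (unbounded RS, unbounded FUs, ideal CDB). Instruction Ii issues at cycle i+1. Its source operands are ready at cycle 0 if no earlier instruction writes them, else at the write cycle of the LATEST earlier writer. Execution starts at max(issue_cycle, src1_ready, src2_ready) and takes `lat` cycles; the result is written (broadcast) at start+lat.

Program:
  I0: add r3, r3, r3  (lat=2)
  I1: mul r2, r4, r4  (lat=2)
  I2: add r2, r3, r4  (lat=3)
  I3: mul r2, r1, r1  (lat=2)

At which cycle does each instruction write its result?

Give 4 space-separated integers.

Answer: 3 4 6 6

Derivation:
I0 add r3: issue@1 deps=(None,None) exec_start@1 write@3
I1 mul r2: issue@2 deps=(None,None) exec_start@2 write@4
I2 add r2: issue@3 deps=(0,None) exec_start@3 write@6
I3 mul r2: issue@4 deps=(None,None) exec_start@4 write@6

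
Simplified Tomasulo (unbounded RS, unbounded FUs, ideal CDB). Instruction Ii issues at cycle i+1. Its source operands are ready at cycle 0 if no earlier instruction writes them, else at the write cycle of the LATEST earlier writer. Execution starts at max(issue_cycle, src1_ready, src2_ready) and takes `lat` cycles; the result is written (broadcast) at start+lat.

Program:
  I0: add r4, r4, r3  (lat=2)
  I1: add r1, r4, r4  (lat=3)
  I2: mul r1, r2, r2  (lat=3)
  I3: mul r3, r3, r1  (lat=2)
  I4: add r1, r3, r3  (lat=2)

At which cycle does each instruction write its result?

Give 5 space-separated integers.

Answer: 3 6 6 8 10

Derivation:
I0 add r4: issue@1 deps=(None,None) exec_start@1 write@3
I1 add r1: issue@2 deps=(0,0) exec_start@3 write@6
I2 mul r1: issue@3 deps=(None,None) exec_start@3 write@6
I3 mul r3: issue@4 deps=(None,2) exec_start@6 write@8
I4 add r1: issue@5 deps=(3,3) exec_start@8 write@10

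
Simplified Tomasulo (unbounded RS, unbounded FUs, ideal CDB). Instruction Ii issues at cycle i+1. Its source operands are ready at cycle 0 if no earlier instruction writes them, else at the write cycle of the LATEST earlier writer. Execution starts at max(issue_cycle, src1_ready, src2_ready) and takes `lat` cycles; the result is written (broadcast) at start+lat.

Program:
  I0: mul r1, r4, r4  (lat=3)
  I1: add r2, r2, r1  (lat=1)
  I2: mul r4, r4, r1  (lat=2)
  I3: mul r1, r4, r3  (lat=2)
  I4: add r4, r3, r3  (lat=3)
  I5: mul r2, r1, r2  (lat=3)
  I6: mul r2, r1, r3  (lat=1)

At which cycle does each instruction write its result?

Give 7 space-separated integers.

Answer: 4 5 6 8 8 11 9

Derivation:
I0 mul r1: issue@1 deps=(None,None) exec_start@1 write@4
I1 add r2: issue@2 deps=(None,0) exec_start@4 write@5
I2 mul r4: issue@3 deps=(None,0) exec_start@4 write@6
I3 mul r1: issue@4 deps=(2,None) exec_start@6 write@8
I4 add r4: issue@5 deps=(None,None) exec_start@5 write@8
I5 mul r2: issue@6 deps=(3,1) exec_start@8 write@11
I6 mul r2: issue@7 deps=(3,None) exec_start@8 write@9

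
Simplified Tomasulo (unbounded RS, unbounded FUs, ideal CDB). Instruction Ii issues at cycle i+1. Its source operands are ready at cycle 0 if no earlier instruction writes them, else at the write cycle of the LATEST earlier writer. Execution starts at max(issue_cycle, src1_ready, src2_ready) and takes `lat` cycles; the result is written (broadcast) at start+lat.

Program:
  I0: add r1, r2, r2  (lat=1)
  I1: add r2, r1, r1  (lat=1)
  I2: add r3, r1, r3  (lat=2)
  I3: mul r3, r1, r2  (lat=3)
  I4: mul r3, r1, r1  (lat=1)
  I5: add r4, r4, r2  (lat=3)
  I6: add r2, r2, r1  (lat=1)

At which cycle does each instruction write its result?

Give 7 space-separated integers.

I0 add r1: issue@1 deps=(None,None) exec_start@1 write@2
I1 add r2: issue@2 deps=(0,0) exec_start@2 write@3
I2 add r3: issue@3 deps=(0,None) exec_start@3 write@5
I3 mul r3: issue@4 deps=(0,1) exec_start@4 write@7
I4 mul r3: issue@5 deps=(0,0) exec_start@5 write@6
I5 add r4: issue@6 deps=(None,1) exec_start@6 write@9
I6 add r2: issue@7 deps=(1,0) exec_start@7 write@8

Answer: 2 3 5 7 6 9 8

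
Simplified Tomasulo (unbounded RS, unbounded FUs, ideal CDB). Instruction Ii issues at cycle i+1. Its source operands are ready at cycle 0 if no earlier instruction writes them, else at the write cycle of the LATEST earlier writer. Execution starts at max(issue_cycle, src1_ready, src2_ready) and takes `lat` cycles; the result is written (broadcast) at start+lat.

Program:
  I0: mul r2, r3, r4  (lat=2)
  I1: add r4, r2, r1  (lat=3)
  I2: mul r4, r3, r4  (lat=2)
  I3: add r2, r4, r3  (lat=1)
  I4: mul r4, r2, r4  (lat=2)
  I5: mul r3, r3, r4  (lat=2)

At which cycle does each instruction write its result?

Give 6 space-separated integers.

Answer: 3 6 8 9 11 13

Derivation:
I0 mul r2: issue@1 deps=(None,None) exec_start@1 write@3
I1 add r4: issue@2 deps=(0,None) exec_start@3 write@6
I2 mul r4: issue@3 deps=(None,1) exec_start@6 write@8
I3 add r2: issue@4 deps=(2,None) exec_start@8 write@9
I4 mul r4: issue@5 deps=(3,2) exec_start@9 write@11
I5 mul r3: issue@6 deps=(None,4) exec_start@11 write@13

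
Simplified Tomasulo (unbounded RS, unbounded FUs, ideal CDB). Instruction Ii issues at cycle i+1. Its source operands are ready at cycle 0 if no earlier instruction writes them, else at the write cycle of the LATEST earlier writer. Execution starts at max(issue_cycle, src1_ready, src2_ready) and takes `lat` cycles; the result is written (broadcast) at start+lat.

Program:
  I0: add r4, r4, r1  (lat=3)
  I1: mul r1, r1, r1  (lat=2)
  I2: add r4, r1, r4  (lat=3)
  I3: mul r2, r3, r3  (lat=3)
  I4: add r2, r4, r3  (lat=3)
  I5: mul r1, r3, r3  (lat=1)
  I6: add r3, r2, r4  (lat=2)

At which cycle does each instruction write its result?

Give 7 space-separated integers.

I0 add r4: issue@1 deps=(None,None) exec_start@1 write@4
I1 mul r1: issue@2 deps=(None,None) exec_start@2 write@4
I2 add r4: issue@3 deps=(1,0) exec_start@4 write@7
I3 mul r2: issue@4 deps=(None,None) exec_start@4 write@7
I4 add r2: issue@5 deps=(2,None) exec_start@7 write@10
I5 mul r1: issue@6 deps=(None,None) exec_start@6 write@7
I6 add r3: issue@7 deps=(4,2) exec_start@10 write@12

Answer: 4 4 7 7 10 7 12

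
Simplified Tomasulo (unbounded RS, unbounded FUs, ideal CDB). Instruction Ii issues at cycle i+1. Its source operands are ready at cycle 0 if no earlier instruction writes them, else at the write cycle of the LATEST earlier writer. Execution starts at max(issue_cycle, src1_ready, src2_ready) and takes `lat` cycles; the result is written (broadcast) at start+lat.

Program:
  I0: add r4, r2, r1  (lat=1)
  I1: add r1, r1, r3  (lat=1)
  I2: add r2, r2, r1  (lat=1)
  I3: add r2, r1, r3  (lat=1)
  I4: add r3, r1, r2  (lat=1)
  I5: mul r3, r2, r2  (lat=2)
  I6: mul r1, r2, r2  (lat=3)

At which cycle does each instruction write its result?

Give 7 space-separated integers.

Answer: 2 3 4 5 6 8 10

Derivation:
I0 add r4: issue@1 deps=(None,None) exec_start@1 write@2
I1 add r1: issue@2 deps=(None,None) exec_start@2 write@3
I2 add r2: issue@3 deps=(None,1) exec_start@3 write@4
I3 add r2: issue@4 deps=(1,None) exec_start@4 write@5
I4 add r3: issue@5 deps=(1,3) exec_start@5 write@6
I5 mul r3: issue@6 deps=(3,3) exec_start@6 write@8
I6 mul r1: issue@7 deps=(3,3) exec_start@7 write@10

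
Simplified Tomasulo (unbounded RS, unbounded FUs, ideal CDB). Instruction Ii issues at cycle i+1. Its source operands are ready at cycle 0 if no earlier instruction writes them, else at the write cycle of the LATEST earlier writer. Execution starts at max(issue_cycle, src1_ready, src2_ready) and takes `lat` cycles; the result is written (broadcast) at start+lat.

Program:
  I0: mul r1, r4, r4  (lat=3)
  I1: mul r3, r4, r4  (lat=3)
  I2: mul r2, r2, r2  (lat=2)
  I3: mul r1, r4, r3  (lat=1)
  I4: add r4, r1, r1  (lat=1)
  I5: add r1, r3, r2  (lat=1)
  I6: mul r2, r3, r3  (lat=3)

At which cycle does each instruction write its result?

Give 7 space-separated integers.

Answer: 4 5 5 6 7 7 10

Derivation:
I0 mul r1: issue@1 deps=(None,None) exec_start@1 write@4
I1 mul r3: issue@2 deps=(None,None) exec_start@2 write@5
I2 mul r2: issue@3 deps=(None,None) exec_start@3 write@5
I3 mul r1: issue@4 deps=(None,1) exec_start@5 write@6
I4 add r4: issue@5 deps=(3,3) exec_start@6 write@7
I5 add r1: issue@6 deps=(1,2) exec_start@6 write@7
I6 mul r2: issue@7 deps=(1,1) exec_start@7 write@10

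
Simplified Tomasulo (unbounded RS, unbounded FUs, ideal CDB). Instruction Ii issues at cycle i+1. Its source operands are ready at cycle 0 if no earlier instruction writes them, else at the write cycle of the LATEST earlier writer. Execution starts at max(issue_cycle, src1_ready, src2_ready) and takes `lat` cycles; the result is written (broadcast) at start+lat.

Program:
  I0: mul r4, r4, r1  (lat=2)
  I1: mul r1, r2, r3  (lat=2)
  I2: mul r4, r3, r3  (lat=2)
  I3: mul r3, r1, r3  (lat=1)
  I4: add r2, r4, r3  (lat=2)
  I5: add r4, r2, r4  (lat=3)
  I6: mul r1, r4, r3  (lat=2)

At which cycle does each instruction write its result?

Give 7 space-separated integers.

Answer: 3 4 5 5 7 10 12

Derivation:
I0 mul r4: issue@1 deps=(None,None) exec_start@1 write@3
I1 mul r1: issue@2 deps=(None,None) exec_start@2 write@4
I2 mul r4: issue@3 deps=(None,None) exec_start@3 write@5
I3 mul r3: issue@4 deps=(1,None) exec_start@4 write@5
I4 add r2: issue@5 deps=(2,3) exec_start@5 write@7
I5 add r4: issue@6 deps=(4,2) exec_start@7 write@10
I6 mul r1: issue@7 deps=(5,3) exec_start@10 write@12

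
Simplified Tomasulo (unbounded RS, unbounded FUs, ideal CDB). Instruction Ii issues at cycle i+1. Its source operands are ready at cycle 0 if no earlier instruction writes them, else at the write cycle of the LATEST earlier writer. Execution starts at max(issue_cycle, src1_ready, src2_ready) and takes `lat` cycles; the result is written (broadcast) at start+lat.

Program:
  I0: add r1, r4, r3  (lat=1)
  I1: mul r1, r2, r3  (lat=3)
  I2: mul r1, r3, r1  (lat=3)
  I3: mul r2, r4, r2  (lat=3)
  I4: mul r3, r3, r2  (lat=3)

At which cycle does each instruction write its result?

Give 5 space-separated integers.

I0 add r1: issue@1 deps=(None,None) exec_start@1 write@2
I1 mul r1: issue@2 deps=(None,None) exec_start@2 write@5
I2 mul r1: issue@3 deps=(None,1) exec_start@5 write@8
I3 mul r2: issue@4 deps=(None,None) exec_start@4 write@7
I4 mul r3: issue@5 deps=(None,3) exec_start@7 write@10

Answer: 2 5 8 7 10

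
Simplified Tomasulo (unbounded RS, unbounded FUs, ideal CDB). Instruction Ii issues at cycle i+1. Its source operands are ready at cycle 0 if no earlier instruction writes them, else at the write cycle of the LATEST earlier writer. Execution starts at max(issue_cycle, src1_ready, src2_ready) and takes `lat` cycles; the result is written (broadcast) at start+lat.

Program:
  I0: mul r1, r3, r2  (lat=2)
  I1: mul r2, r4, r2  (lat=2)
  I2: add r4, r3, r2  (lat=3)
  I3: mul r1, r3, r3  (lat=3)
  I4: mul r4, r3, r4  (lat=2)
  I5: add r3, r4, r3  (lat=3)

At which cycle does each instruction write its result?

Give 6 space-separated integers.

I0 mul r1: issue@1 deps=(None,None) exec_start@1 write@3
I1 mul r2: issue@2 deps=(None,None) exec_start@2 write@4
I2 add r4: issue@3 deps=(None,1) exec_start@4 write@7
I3 mul r1: issue@4 deps=(None,None) exec_start@4 write@7
I4 mul r4: issue@5 deps=(None,2) exec_start@7 write@9
I5 add r3: issue@6 deps=(4,None) exec_start@9 write@12

Answer: 3 4 7 7 9 12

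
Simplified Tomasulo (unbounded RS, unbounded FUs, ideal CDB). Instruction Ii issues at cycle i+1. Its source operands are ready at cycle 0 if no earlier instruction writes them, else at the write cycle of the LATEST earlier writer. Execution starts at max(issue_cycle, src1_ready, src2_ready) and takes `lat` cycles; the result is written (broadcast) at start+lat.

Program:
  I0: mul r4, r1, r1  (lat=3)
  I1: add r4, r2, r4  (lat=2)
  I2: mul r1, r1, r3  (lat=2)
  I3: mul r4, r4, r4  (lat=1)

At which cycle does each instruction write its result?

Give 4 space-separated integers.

I0 mul r4: issue@1 deps=(None,None) exec_start@1 write@4
I1 add r4: issue@2 deps=(None,0) exec_start@4 write@6
I2 mul r1: issue@3 deps=(None,None) exec_start@3 write@5
I3 mul r4: issue@4 deps=(1,1) exec_start@6 write@7

Answer: 4 6 5 7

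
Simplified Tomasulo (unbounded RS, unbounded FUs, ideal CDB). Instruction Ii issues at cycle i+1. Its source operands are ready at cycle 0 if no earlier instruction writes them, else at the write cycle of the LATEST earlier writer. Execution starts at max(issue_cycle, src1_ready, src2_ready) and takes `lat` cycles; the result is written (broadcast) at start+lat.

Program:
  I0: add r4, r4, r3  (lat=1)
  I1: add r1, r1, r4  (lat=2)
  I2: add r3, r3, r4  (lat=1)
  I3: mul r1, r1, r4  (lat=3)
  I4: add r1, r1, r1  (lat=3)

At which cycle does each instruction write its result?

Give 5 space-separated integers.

Answer: 2 4 4 7 10

Derivation:
I0 add r4: issue@1 deps=(None,None) exec_start@1 write@2
I1 add r1: issue@2 deps=(None,0) exec_start@2 write@4
I2 add r3: issue@3 deps=(None,0) exec_start@3 write@4
I3 mul r1: issue@4 deps=(1,0) exec_start@4 write@7
I4 add r1: issue@5 deps=(3,3) exec_start@7 write@10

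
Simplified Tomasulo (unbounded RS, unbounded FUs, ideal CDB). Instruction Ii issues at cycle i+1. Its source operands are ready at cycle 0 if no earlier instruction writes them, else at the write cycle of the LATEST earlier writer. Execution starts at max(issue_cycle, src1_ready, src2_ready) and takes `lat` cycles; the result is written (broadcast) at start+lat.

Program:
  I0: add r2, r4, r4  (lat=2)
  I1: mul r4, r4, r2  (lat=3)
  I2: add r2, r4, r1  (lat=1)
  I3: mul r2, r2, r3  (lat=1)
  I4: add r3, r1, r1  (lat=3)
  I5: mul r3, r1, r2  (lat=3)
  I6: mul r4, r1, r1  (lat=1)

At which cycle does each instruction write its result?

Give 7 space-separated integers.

I0 add r2: issue@1 deps=(None,None) exec_start@1 write@3
I1 mul r4: issue@2 deps=(None,0) exec_start@3 write@6
I2 add r2: issue@3 deps=(1,None) exec_start@6 write@7
I3 mul r2: issue@4 deps=(2,None) exec_start@7 write@8
I4 add r3: issue@5 deps=(None,None) exec_start@5 write@8
I5 mul r3: issue@6 deps=(None,3) exec_start@8 write@11
I6 mul r4: issue@7 deps=(None,None) exec_start@7 write@8

Answer: 3 6 7 8 8 11 8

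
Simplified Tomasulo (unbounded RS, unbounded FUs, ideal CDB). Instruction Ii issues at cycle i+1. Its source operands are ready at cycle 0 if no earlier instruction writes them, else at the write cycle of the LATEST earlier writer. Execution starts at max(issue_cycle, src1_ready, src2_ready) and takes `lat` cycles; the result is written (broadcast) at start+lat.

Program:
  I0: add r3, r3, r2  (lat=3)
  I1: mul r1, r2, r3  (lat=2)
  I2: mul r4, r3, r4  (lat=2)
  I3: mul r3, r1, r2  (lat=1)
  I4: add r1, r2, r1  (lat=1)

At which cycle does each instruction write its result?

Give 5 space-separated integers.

I0 add r3: issue@1 deps=(None,None) exec_start@1 write@4
I1 mul r1: issue@2 deps=(None,0) exec_start@4 write@6
I2 mul r4: issue@3 deps=(0,None) exec_start@4 write@6
I3 mul r3: issue@4 deps=(1,None) exec_start@6 write@7
I4 add r1: issue@5 deps=(None,1) exec_start@6 write@7

Answer: 4 6 6 7 7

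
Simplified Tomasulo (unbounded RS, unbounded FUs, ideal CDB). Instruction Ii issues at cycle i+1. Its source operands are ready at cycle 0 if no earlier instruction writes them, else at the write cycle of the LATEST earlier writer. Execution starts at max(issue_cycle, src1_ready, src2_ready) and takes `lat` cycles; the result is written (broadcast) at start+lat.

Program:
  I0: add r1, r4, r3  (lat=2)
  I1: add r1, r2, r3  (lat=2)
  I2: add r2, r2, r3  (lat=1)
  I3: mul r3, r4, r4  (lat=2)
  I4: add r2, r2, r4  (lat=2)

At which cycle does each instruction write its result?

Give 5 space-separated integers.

Answer: 3 4 4 6 7

Derivation:
I0 add r1: issue@1 deps=(None,None) exec_start@1 write@3
I1 add r1: issue@2 deps=(None,None) exec_start@2 write@4
I2 add r2: issue@3 deps=(None,None) exec_start@3 write@4
I3 mul r3: issue@4 deps=(None,None) exec_start@4 write@6
I4 add r2: issue@5 deps=(2,None) exec_start@5 write@7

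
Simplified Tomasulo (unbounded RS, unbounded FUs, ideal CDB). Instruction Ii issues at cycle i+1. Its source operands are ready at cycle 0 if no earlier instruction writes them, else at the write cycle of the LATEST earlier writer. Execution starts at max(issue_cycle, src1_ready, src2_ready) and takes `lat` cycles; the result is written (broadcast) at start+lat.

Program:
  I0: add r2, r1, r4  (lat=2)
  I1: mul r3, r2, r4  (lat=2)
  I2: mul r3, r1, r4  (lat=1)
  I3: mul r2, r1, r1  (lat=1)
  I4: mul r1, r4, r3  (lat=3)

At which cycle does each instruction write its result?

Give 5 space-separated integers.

I0 add r2: issue@1 deps=(None,None) exec_start@1 write@3
I1 mul r3: issue@2 deps=(0,None) exec_start@3 write@5
I2 mul r3: issue@3 deps=(None,None) exec_start@3 write@4
I3 mul r2: issue@4 deps=(None,None) exec_start@4 write@5
I4 mul r1: issue@5 deps=(None,2) exec_start@5 write@8

Answer: 3 5 4 5 8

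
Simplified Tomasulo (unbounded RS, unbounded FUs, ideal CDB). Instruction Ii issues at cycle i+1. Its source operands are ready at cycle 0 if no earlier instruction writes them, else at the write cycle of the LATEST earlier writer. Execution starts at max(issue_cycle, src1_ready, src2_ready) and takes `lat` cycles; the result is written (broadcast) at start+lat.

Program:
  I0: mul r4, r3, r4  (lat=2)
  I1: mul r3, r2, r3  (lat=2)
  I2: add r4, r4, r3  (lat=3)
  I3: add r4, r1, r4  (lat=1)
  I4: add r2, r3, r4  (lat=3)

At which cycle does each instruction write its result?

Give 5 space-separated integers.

I0 mul r4: issue@1 deps=(None,None) exec_start@1 write@3
I1 mul r3: issue@2 deps=(None,None) exec_start@2 write@4
I2 add r4: issue@3 deps=(0,1) exec_start@4 write@7
I3 add r4: issue@4 deps=(None,2) exec_start@7 write@8
I4 add r2: issue@5 deps=(1,3) exec_start@8 write@11

Answer: 3 4 7 8 11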